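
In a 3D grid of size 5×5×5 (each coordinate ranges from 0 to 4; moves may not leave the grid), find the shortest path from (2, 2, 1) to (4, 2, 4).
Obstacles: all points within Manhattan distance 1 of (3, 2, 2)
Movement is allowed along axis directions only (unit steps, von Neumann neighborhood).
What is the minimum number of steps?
7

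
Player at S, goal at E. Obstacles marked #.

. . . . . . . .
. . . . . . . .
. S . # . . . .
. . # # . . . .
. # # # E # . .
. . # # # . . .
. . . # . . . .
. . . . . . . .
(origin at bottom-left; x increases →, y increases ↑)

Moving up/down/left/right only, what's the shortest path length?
7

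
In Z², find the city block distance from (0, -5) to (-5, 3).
13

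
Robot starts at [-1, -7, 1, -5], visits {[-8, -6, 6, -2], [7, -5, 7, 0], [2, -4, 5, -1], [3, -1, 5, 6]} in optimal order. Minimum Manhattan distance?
55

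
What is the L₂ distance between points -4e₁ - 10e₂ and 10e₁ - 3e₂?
15.6525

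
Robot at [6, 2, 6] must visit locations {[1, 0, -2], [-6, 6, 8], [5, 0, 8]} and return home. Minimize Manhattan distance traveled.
60
(one optimal route: (6, 2, 6) → (1, 0, -2) → (-6, 6, 8) → (5, 0, 8) → (6, 2, 6))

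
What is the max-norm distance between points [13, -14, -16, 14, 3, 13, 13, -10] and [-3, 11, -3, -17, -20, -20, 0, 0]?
33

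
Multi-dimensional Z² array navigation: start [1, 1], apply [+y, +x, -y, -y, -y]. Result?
(2, -1)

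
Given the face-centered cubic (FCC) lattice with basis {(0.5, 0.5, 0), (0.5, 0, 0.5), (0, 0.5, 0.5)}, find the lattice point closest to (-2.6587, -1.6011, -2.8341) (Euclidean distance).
(-2.5, -1.5, -3)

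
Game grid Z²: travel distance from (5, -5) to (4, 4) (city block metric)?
10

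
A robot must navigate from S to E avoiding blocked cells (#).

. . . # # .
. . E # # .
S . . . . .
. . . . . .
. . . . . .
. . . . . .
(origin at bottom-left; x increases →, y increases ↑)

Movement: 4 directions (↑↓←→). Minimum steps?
3
(one shortest path: (0, 3) → (1, 3) → (2, 3) → (2, 4))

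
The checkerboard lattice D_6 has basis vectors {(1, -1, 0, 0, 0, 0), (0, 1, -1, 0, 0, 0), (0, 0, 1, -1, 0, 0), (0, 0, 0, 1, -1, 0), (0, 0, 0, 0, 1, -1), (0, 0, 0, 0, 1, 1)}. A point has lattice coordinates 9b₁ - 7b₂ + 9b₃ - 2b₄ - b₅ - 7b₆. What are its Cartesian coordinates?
(9, -16, 16, -11, -6, -6)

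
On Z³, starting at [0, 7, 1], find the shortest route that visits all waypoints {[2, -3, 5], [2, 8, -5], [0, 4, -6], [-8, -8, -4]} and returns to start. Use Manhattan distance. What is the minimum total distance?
78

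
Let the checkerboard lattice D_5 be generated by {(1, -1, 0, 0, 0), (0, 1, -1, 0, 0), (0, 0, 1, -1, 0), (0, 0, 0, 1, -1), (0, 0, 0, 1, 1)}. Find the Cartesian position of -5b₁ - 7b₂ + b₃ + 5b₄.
(-5, -2, 8, 4, -5)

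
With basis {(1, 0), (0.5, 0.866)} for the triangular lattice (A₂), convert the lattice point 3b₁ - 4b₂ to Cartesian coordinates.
(1, -3.464)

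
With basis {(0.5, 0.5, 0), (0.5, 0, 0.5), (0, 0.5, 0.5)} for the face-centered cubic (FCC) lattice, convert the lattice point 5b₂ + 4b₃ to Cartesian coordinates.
(2.5, 2, 4.5)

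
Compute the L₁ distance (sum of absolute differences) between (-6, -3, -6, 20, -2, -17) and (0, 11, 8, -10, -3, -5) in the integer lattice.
77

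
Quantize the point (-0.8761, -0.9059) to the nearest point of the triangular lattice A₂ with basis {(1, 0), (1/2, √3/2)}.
(-0.5, -0.866)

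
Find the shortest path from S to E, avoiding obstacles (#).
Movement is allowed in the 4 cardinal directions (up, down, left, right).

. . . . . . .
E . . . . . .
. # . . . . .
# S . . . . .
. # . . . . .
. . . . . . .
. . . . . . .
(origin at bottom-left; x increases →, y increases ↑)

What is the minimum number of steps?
5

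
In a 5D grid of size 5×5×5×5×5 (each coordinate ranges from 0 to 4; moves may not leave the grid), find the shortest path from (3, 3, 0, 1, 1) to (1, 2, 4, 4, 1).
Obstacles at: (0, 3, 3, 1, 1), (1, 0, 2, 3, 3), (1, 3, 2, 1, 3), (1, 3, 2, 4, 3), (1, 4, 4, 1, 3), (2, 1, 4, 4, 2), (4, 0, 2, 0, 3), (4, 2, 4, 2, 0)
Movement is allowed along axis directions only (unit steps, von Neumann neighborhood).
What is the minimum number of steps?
10
(one shortest path: (3, 3, 0, 1, 1) → (2, 3, 0, 1, 1) → (1, 3, 0, 1, 1) → (1, 2, 0, 1, 1) → (1, 2, 1, 1, 1) → (1, 2, 2, 1, 1) → (1, 2, 3, 1, 1) → (1, 2, 4, 1, 1) → (1, 2, 4, 2, 1) → (1, 2, 4, 3, 1) → (1, 2, 4, 4, 1))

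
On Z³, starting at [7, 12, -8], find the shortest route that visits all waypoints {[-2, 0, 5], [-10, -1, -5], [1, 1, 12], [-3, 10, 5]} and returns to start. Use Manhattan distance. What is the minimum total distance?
108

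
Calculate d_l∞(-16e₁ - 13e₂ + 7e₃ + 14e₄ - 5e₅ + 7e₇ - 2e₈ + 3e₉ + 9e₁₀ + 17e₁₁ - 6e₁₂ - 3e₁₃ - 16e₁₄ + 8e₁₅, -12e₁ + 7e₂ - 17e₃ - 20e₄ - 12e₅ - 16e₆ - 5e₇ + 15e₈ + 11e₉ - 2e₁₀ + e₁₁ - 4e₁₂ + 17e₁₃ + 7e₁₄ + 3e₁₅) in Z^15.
34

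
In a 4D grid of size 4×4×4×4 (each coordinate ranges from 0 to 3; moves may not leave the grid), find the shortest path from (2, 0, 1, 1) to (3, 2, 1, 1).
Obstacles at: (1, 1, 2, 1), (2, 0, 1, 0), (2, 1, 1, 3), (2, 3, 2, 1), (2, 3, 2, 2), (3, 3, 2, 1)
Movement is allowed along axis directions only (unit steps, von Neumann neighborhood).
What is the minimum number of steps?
3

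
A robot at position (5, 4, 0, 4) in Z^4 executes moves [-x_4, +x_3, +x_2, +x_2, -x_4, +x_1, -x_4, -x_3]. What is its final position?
(6, 6, 0, 1)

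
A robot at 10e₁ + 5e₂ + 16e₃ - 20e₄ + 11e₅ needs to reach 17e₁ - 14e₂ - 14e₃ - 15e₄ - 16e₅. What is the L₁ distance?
88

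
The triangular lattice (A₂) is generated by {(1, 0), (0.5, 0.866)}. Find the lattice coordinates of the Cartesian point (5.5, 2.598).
4b₁ + 3b₂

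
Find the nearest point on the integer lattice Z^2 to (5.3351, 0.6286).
(5, 1)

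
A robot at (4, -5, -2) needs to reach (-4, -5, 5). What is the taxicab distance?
15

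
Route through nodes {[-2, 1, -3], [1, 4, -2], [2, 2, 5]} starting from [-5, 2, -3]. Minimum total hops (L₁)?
21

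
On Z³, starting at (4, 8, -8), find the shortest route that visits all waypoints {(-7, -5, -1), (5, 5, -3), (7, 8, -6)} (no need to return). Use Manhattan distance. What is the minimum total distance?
37
(one optimal route: (4, 8, -8) → (7, 8, -6) → (5, 5, -3) → (-7, -5, -1))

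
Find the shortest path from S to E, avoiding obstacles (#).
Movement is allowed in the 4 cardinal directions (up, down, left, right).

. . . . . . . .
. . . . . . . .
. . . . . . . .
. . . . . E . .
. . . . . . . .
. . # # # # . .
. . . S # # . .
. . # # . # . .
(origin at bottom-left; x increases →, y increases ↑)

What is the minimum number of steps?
9
(one shortest path: (3, 1) → (2, 1) → (1, 1) → (1, 2) → (1, 3) → (2, 3) → (3, 3) → (4, 3) → (5, 3) → (5, 4))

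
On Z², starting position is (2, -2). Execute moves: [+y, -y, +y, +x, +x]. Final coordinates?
(4, -1)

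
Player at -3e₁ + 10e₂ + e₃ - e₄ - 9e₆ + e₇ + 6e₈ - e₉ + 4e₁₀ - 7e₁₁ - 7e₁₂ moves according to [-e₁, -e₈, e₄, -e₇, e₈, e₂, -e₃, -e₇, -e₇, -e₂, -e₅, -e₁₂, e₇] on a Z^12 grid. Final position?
(-4, 10, 0, 0, -1, -9, -1, 6, -1, 4, -7, -8)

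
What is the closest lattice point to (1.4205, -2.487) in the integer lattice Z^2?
(1, -2)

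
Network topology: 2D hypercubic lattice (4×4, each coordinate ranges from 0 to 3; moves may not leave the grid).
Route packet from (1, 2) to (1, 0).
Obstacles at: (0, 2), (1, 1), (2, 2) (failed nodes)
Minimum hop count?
8
(one shortest path: (1, 2) → (1, 3) → (2, 3) → (3, 3) → (3, 2) → (3, 1) → (2, 1) → (2, 0) → (1, 0))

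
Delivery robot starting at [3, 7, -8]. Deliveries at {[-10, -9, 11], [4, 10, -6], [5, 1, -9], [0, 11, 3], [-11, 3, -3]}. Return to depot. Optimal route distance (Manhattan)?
118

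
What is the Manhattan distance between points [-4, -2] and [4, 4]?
14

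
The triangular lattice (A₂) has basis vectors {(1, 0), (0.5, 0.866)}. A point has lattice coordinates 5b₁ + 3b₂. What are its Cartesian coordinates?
(6.5, 2.598)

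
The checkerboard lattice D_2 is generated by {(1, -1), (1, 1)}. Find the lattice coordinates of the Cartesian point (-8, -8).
-8b₂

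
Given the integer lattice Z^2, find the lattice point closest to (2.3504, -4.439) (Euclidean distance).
(2, -4)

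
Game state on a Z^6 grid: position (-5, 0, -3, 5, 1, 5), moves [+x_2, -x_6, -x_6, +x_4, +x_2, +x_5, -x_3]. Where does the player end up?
(-5, 2, -4, 6, 2, 3)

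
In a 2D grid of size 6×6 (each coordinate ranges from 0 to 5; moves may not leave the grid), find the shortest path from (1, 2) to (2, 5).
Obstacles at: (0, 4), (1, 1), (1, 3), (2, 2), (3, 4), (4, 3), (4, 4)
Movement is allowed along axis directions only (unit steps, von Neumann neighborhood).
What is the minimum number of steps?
12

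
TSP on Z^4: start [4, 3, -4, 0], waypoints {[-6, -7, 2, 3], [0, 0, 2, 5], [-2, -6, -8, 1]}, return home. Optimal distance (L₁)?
70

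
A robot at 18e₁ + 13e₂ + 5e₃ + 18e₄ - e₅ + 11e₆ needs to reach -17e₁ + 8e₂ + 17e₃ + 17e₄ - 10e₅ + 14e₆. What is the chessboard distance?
35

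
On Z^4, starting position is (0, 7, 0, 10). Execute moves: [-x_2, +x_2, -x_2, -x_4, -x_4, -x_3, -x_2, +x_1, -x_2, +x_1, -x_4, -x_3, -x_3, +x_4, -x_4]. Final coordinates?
(2, 4, -3, 7)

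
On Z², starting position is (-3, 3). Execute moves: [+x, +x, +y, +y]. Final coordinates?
(-1, 5)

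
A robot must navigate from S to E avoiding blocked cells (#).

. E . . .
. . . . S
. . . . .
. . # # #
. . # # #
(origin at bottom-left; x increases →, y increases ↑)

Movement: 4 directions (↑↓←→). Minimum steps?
4
(one shortest path: (4, 3) → (3, 3) → (2, 3) → (1, 3) → (1, 4))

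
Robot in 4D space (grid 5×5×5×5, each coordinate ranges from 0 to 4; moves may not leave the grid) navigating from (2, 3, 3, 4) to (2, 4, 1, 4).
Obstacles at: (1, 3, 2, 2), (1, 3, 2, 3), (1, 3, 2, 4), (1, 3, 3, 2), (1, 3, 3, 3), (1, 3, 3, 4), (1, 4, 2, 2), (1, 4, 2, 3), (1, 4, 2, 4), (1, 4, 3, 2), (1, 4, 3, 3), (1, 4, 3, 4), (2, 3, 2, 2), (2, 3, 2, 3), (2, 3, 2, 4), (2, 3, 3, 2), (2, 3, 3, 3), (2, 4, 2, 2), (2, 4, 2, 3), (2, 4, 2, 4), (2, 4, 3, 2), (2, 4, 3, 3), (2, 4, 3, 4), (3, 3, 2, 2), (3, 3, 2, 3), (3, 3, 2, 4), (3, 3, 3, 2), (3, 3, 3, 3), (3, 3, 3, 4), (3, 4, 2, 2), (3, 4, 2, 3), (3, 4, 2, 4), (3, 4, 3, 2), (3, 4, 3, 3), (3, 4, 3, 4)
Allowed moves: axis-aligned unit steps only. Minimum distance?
5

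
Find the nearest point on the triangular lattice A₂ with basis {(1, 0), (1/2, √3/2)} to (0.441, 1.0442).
(0.5, 0.866)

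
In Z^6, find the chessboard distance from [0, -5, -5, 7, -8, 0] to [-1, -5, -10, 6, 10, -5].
18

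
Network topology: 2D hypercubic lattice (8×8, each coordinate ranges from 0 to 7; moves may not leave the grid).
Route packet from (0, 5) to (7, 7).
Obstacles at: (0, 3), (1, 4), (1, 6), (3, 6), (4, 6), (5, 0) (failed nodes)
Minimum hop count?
9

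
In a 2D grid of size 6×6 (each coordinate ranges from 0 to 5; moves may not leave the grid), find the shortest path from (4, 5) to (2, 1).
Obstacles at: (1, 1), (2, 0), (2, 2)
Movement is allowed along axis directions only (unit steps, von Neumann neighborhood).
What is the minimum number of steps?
6
(one shortest path: (4, 5) → (3, 5) → (3, 4) → (3, 3) → (3, 2) → (3, 1) → (2, 1))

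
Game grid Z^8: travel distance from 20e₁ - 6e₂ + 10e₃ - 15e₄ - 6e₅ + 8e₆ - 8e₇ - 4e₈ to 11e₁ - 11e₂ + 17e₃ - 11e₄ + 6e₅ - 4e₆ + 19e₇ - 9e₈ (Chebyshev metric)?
27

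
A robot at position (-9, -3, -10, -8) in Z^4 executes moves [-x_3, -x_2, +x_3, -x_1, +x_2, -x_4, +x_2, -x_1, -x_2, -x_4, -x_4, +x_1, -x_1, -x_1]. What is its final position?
(-12, -3, -10, -11)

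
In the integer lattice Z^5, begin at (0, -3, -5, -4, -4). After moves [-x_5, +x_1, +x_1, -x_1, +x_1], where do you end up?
(2, -3, -5, -4, -5)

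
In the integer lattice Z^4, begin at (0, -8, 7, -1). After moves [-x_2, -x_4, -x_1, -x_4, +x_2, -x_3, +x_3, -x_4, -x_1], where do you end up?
(-2, -8, 7, -4)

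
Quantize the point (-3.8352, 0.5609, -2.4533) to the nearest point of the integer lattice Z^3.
(-4, 1, -2)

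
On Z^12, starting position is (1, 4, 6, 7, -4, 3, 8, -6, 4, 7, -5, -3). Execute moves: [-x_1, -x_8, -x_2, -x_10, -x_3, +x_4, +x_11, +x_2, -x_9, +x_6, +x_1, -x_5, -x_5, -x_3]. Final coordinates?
(1, 4, 4, 8, -6, 4, 8, -7, 3, 6, -4, -3)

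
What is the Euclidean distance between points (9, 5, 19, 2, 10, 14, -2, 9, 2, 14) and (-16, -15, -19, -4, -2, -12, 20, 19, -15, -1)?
66.5056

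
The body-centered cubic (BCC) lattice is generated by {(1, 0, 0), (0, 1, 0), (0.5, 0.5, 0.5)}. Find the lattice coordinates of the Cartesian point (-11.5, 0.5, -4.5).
-7b₁ + 5b₂ - 9b₃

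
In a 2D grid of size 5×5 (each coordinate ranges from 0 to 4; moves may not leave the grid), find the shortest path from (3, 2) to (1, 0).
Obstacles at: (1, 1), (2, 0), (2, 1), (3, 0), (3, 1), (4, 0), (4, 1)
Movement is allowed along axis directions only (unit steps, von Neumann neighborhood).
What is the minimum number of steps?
6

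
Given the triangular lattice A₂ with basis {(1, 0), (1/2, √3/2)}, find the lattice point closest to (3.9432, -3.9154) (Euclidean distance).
(4, -3.464)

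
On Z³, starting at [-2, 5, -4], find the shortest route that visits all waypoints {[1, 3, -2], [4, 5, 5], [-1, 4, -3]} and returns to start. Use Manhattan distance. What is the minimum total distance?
34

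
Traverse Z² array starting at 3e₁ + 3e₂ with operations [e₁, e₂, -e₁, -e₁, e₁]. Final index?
(3, 4)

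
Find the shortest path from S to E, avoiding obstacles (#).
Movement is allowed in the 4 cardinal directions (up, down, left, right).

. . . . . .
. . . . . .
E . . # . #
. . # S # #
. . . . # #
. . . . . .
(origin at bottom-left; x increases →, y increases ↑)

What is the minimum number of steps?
6
(one shortest path: (3, 2) → (3, 1) → (2, 1) → (1, 1) → (0, 1) → (0, 2) → (0, 3))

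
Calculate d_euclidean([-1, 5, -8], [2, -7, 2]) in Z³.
15.906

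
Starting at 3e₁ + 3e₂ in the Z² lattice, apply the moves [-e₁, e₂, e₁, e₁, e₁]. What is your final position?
(5, 4)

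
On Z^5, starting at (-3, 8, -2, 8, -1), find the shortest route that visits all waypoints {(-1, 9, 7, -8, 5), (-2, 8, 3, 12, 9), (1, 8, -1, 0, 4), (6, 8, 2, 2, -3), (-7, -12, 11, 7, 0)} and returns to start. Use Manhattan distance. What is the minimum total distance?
174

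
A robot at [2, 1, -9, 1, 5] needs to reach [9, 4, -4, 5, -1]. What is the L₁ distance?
25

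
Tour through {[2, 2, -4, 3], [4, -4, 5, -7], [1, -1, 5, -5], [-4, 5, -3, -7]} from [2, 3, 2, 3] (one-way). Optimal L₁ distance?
56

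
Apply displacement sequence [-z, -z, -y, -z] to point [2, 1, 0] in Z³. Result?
(2, 0, -3)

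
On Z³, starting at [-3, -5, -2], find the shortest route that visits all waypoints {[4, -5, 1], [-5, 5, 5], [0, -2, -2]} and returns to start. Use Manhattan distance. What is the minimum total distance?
58
(one optimal route: (-3, -5, -2) → (4, -5, 1) → (-5, 5, 5) → (0, -2, -2) → (-3, -5, -2))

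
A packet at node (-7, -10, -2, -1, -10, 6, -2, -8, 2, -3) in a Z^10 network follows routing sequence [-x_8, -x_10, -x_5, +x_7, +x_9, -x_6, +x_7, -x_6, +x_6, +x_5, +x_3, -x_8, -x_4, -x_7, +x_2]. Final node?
(-7, -9, -1, -2, -10, 5, -1, -10, 3, -4)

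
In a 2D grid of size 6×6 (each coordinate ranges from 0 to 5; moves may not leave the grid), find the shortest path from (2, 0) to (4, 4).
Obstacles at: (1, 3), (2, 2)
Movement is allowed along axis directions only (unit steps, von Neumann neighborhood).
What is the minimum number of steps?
6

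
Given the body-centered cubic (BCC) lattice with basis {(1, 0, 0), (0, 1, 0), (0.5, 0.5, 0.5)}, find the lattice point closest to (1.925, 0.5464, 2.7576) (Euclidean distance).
(1.5, 0.5, 2.5)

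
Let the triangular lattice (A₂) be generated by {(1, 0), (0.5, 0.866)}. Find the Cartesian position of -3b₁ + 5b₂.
(-0.5, 4.33)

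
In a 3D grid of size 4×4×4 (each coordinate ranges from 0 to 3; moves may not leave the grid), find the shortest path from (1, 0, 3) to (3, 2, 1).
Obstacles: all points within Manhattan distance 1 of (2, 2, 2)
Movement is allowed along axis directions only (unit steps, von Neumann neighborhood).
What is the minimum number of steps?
6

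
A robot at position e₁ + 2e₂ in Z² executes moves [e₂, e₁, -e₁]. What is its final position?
(1, 3)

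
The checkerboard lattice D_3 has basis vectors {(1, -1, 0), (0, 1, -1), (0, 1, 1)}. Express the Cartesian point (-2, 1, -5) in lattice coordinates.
-2b₁ + 2b₂ - 3b₃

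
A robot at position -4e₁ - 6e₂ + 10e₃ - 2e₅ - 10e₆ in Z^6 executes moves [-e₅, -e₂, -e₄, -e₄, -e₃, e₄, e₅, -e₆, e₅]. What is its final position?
(-4, -7, 9, -1, -1, -11)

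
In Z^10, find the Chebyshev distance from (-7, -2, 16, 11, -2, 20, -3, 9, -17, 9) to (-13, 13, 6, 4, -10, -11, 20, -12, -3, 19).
31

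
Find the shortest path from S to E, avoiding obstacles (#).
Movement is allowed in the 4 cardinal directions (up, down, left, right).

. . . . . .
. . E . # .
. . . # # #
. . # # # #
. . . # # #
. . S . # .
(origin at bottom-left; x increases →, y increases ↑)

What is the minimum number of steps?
6
(one shortest path: (2, 0) → (1, 0) → (1, 1) → (1, 2) → (1, 3) → (2, 3) → (2, 4))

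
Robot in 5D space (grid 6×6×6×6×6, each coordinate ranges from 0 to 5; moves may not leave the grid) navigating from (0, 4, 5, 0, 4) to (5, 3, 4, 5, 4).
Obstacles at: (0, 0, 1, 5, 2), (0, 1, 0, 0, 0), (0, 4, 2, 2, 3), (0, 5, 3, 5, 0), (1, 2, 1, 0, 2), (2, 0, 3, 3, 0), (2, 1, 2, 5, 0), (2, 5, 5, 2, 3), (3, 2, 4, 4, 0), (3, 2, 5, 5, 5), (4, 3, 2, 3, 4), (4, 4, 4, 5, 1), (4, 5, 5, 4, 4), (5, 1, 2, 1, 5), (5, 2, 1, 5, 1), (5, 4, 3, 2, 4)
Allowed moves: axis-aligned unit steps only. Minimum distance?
12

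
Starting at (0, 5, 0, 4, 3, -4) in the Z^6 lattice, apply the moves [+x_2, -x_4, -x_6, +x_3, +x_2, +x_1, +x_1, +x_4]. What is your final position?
(2, 7, 1, 4, 3, -5)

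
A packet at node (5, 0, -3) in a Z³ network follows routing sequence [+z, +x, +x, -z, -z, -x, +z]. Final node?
(6, 0, -3)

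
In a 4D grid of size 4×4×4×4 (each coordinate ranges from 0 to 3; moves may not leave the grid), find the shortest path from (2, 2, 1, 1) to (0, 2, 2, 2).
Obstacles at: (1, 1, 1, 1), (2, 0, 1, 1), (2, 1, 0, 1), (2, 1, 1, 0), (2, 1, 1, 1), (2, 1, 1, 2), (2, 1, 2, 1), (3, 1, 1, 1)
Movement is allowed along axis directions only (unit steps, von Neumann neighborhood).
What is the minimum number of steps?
4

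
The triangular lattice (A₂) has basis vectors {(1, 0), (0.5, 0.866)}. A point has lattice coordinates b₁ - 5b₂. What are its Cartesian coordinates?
(-1.5, -4.33)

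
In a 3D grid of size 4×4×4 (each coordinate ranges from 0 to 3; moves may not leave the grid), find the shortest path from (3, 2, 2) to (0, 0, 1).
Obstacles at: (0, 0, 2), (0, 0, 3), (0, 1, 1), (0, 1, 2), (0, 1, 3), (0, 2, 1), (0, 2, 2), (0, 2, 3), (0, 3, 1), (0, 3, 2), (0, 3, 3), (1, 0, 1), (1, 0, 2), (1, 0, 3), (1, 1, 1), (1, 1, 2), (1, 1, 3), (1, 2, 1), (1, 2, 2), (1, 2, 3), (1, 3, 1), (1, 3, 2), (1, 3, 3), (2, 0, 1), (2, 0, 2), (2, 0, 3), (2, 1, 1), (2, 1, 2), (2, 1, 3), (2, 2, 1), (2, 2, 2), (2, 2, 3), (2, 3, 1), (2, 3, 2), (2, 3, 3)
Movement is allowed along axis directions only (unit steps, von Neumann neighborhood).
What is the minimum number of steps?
8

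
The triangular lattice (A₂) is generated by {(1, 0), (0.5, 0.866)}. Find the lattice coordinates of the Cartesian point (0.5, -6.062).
4b₁ - 7b₂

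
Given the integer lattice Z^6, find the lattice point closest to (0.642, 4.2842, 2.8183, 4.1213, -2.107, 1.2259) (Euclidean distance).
(1, 4, 3, 4, -2, 1)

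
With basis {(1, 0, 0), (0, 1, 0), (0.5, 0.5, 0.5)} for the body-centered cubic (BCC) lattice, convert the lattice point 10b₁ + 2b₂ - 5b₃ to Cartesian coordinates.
(7.5, -0.5, -2.5)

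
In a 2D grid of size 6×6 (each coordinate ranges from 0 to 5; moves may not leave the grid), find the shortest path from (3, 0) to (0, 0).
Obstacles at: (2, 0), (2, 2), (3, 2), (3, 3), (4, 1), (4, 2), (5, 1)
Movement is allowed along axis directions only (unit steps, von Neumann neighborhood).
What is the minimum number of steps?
5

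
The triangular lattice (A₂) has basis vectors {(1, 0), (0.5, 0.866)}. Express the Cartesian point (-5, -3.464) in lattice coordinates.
-3b₁ - 4b₂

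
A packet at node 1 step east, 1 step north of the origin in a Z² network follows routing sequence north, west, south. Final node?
(0, 1)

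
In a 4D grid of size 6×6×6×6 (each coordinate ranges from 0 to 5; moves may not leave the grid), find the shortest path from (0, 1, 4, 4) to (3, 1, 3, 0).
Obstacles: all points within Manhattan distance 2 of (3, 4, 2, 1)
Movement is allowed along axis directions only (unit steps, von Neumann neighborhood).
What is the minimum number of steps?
8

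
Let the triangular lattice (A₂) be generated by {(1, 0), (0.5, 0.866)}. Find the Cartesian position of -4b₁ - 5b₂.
(-6.5, -4.33)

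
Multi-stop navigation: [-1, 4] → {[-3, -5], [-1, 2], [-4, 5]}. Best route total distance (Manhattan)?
19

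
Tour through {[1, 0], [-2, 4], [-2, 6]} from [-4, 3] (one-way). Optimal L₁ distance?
14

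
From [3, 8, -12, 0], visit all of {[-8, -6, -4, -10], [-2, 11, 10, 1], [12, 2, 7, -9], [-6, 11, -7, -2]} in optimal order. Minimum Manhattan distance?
119
(one optimal route: (3, 8, -12, 0) → (-6, 11, -7, -2) → (-2, 11, 10, 1) → (12, 2, 7, -9) → (-8, -6, -4, -10))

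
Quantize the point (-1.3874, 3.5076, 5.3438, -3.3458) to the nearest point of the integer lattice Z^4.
(-1, 4, 5, -3)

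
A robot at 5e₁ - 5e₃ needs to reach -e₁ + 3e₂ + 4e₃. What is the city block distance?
18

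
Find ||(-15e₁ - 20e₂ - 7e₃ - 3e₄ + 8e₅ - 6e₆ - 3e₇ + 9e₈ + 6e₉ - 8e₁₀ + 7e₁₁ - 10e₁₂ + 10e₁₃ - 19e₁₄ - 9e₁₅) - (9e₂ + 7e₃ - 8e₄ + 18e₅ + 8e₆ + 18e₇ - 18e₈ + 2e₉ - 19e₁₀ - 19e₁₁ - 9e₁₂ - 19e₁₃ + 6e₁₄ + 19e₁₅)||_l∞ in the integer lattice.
29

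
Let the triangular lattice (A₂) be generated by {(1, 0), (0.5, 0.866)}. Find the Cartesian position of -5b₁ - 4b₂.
(-7, -3.464)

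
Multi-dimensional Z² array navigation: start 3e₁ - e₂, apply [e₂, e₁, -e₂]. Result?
(4, -1)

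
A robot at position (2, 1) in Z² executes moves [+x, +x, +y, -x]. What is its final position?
(3, 2)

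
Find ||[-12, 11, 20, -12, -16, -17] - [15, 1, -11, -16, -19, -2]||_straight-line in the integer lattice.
45.1664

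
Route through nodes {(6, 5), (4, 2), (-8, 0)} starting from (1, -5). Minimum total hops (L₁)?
33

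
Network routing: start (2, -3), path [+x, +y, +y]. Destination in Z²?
(3, -1)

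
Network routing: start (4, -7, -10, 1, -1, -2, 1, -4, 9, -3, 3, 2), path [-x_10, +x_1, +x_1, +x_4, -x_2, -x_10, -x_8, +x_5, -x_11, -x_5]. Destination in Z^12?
(6, -8, -10, 2, -1, -2, 1, -5, 9, -5, 2, 2)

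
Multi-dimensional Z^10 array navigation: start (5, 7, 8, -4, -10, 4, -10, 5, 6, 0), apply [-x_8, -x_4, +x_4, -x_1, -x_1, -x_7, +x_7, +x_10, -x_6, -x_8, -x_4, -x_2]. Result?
(3, 6, 8, -5, -10, 3, -10, 3, 6, 1)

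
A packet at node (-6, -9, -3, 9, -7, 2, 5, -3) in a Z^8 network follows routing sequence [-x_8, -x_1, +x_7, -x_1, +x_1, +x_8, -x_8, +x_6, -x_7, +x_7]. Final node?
(-7, -9, -3, 9, -7, 3, 6, -4)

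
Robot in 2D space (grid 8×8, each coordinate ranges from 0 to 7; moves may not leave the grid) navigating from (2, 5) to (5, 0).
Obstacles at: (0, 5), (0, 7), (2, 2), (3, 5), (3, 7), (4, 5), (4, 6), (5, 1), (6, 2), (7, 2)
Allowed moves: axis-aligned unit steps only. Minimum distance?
8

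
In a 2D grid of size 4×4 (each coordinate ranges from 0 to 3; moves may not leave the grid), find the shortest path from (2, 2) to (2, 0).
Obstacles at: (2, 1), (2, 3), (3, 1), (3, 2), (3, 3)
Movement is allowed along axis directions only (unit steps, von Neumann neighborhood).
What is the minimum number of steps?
4
(one shortest path: (2, 2) → (1, 2) → (1, 1) → (1, 0) → (2, 0))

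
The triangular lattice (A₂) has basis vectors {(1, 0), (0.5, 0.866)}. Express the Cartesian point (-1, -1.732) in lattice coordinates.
-2b₂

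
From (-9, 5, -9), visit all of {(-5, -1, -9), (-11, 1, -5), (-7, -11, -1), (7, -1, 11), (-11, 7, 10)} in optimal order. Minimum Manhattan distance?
98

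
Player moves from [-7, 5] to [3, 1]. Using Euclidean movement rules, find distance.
10.7703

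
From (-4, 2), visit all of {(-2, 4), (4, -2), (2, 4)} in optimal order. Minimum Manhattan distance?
16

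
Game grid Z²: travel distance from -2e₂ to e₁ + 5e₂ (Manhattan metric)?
8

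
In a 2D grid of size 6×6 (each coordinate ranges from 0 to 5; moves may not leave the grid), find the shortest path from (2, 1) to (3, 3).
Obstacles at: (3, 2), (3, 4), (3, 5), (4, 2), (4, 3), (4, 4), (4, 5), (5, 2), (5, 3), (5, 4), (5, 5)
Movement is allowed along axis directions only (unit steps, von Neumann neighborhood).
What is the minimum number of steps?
3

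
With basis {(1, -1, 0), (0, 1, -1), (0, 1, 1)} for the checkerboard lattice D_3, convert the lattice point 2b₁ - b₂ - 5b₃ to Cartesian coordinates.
(2, -8, -4)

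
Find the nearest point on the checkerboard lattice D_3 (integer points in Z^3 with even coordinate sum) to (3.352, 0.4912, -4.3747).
(3, 1, -4)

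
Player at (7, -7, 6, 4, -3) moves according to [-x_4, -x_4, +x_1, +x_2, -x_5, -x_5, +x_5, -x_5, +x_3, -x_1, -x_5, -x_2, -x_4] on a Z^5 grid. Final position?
(7, -7, 7, 1, -6)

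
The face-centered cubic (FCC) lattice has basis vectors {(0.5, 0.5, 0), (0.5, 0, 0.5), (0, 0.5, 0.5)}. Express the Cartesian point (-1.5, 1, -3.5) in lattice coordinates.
3b₁ - 6b₂ - b₃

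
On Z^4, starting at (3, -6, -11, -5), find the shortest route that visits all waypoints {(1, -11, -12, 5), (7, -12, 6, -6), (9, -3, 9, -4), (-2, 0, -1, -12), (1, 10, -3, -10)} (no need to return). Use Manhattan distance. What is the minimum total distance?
119
(one optimal route: (3, -6, -11, -5) → (1, -11, -12, 5) → (7, -12, 6, -6) → (9, -3, 9, -4) → (-2, 0, -1, -12) → (1, 10, -3, -10))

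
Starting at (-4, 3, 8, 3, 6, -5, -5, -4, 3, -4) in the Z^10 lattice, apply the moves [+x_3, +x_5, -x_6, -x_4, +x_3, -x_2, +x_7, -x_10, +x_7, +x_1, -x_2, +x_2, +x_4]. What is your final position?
(-3, 2, 10, 3, 7, -6, -3, -4, 3, -5)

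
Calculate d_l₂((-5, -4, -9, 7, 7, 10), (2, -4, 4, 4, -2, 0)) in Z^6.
20.199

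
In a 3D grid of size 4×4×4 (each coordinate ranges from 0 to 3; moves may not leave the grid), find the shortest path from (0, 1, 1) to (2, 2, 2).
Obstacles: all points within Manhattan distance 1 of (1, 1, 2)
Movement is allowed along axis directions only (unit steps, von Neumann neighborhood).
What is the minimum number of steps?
4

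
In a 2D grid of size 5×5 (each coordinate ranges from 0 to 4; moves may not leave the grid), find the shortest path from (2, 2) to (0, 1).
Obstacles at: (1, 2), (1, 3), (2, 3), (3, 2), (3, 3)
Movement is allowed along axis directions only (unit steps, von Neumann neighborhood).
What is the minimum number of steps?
3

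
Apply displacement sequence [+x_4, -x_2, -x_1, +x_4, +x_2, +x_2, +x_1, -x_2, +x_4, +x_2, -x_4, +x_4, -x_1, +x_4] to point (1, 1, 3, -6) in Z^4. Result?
(0, 2, 3, -2)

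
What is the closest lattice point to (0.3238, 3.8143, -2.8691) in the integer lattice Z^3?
(0, 4, -3)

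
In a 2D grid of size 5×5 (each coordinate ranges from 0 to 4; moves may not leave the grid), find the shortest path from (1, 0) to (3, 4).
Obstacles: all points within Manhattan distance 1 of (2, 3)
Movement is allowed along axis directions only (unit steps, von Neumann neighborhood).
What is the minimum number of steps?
8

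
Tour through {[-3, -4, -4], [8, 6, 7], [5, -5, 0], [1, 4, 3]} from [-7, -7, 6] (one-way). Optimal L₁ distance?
59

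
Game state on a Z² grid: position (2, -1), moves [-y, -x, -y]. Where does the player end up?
(1, -3)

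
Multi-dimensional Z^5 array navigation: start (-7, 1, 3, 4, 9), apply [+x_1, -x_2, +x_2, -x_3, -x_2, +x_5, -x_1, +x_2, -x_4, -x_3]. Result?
(-7, 1, 1, 3, 10)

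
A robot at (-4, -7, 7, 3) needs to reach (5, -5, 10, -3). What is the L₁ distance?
20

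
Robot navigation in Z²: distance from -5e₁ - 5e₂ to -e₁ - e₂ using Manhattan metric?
8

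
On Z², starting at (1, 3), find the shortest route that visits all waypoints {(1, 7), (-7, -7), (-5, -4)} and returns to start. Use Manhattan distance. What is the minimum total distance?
44
(one optimal route: (1, 3) → (1, 7) → (-7, -7) → (-5, -4) → (1, 3))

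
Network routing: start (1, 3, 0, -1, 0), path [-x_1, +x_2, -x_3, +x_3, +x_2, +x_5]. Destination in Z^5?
(0, 5, 0, -1, 1)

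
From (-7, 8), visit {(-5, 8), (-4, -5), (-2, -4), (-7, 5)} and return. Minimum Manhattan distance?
36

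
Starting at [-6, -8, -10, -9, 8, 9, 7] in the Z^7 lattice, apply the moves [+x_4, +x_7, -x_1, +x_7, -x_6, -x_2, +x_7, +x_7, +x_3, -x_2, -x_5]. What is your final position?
(-7, -10, -9, -8, 7, 8, 11)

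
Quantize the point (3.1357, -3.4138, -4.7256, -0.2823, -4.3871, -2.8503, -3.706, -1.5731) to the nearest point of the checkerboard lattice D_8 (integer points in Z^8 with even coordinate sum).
(3, -3, -5, 0, -4, -3, -4, -2)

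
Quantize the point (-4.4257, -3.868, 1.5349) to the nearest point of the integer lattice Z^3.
(-4, -4, 2)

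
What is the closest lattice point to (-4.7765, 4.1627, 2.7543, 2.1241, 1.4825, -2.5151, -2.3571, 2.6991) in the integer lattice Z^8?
(-5, 4, 3, 2, 1, -3, -2, 3)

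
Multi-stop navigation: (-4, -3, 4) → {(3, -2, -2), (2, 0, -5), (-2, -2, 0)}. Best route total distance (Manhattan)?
20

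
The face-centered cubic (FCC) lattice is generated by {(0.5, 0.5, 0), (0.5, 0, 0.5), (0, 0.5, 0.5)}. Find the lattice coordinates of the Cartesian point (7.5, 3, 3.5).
7b₁ + 8b₂ - b₃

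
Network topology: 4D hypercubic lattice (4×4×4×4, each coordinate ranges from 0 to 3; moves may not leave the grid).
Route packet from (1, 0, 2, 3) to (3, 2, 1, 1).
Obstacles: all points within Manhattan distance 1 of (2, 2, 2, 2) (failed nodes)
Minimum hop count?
7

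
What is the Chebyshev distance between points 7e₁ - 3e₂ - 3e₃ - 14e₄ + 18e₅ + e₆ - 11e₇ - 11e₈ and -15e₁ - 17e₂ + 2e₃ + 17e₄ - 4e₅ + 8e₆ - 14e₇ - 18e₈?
31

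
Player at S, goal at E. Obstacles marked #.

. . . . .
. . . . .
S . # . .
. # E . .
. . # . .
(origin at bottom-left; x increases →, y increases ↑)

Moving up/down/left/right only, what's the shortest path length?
7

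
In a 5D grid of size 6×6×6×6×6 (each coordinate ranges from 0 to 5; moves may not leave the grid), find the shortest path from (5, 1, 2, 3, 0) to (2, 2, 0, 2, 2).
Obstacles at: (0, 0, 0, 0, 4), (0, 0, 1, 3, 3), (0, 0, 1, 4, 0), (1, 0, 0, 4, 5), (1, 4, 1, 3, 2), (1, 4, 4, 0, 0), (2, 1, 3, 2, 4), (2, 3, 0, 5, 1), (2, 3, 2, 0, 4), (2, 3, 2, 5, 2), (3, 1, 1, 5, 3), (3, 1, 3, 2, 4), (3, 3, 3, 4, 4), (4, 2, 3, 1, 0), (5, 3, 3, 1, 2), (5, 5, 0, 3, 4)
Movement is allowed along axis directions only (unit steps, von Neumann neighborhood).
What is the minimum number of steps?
9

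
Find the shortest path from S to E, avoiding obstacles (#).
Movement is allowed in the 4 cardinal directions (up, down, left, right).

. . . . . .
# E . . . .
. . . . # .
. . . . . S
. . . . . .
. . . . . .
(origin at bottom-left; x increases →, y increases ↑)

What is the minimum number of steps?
6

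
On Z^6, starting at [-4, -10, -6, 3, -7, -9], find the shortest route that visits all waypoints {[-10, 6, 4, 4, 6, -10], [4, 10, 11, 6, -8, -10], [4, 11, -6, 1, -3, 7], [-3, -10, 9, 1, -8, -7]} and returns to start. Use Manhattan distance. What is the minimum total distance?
206
(one optimal route: (-4, -10, -6, 3, -7, -9) → (4, 11, -6, 1, -3, 7) → (4, 10, 11, 6, -8, -10) → (-10, 6, 4, 4, 6, -10) → (-3, -10, 9, 1, -8, -7) → (-4, -10, -6, 3, -7, -9))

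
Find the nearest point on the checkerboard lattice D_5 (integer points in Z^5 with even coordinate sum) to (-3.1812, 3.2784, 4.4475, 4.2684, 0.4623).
(-3, 3, 4, 4, 0)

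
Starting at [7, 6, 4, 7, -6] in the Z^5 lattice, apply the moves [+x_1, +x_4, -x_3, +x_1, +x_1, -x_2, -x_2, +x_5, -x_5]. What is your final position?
(10, 4, 3, 8, -6)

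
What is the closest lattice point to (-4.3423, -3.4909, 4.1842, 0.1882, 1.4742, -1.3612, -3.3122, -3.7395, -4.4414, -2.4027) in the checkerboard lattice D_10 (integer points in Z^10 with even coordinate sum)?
(-4, -3, 4, 0, 1, -1, -3, -4, -4, -2)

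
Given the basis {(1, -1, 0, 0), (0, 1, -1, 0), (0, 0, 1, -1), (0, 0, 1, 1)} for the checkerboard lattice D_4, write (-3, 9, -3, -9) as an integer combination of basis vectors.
-3b₁ + 6b₂ + 6b₃ - 3b₄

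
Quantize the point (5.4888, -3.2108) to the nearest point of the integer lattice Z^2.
(5, -3)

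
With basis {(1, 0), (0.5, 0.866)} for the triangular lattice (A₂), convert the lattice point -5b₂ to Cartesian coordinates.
(-2.5, -4.33)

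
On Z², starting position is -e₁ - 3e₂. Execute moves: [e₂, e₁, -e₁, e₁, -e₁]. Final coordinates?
(-1, -2)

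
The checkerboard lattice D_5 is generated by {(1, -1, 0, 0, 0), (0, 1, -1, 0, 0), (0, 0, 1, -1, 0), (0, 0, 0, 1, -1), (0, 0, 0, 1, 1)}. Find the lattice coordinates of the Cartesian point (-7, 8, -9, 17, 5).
-7b₁ + b₂ - 8b₃ + 2b₄ + 7b₅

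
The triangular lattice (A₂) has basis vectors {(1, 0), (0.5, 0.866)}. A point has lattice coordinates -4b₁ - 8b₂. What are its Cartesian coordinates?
(-8, -6.928)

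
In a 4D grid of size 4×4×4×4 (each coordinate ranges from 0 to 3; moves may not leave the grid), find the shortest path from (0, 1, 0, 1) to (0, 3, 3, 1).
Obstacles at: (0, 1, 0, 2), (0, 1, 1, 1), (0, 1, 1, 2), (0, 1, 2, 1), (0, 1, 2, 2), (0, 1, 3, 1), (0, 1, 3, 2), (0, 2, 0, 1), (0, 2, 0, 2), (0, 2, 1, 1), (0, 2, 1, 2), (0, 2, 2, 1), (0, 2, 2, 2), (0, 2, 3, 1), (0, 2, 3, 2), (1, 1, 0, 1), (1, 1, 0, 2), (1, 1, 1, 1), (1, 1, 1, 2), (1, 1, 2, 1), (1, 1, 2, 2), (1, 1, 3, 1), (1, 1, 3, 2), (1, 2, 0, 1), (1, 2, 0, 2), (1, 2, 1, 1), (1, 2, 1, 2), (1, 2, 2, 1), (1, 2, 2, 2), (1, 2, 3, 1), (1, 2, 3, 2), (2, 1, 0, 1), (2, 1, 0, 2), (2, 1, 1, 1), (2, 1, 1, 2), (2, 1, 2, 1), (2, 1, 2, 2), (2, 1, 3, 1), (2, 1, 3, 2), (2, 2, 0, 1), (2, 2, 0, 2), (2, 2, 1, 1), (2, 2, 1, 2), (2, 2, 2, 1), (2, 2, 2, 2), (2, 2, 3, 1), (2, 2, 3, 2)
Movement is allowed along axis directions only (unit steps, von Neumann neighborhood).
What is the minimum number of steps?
7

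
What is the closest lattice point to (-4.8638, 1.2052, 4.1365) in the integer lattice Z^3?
(-5, 1, 4)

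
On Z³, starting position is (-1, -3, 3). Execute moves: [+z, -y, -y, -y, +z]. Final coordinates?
(-1, -6, 5)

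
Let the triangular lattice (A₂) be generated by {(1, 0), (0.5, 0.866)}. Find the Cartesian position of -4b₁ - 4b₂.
(-6, -3.464)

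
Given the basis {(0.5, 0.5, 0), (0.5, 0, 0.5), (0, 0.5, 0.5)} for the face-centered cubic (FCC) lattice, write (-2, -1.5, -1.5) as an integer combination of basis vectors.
-2b₁ - 2b₂ - b₃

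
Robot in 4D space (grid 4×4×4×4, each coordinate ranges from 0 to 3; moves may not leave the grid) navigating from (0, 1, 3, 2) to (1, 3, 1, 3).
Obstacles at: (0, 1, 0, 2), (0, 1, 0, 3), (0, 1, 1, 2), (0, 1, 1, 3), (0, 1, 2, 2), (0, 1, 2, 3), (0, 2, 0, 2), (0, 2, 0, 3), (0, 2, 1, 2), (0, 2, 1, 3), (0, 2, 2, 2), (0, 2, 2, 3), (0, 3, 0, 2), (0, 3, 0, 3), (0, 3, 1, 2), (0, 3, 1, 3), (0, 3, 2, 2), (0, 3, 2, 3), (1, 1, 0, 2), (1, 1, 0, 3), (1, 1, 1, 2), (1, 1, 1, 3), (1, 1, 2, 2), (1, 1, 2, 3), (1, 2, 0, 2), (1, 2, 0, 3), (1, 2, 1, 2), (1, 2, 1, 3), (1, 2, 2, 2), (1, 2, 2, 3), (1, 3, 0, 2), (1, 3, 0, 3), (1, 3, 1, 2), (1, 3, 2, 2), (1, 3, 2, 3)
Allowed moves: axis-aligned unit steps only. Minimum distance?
8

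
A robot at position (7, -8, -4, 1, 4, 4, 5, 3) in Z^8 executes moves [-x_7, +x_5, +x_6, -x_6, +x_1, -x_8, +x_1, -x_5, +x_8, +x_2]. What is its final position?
(9, -7, -4, 1, 4, 4, 4, 3)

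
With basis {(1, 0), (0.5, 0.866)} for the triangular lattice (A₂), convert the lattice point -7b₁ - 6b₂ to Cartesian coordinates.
(-10, -5.196)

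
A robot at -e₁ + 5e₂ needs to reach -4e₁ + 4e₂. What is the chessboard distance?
3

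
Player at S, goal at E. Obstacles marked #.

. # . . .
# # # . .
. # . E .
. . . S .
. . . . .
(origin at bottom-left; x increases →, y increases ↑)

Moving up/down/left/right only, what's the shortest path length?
1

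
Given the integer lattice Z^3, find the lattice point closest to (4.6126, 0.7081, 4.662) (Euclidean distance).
(5, 1, 5)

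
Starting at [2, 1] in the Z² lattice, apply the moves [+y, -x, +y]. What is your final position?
(1, 3)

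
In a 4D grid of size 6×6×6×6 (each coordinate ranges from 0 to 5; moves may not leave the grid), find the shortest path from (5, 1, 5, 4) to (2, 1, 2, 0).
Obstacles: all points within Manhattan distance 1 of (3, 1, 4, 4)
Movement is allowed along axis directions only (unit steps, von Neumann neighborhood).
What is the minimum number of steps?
10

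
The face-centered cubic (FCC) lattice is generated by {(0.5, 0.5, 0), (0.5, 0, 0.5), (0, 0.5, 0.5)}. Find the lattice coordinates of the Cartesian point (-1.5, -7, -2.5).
-6b₁ + 3b₂ - 8b₃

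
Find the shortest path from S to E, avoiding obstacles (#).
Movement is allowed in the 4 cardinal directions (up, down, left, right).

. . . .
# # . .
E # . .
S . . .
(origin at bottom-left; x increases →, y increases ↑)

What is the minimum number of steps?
1
(one shortest path: (0, 0) → (0, 1))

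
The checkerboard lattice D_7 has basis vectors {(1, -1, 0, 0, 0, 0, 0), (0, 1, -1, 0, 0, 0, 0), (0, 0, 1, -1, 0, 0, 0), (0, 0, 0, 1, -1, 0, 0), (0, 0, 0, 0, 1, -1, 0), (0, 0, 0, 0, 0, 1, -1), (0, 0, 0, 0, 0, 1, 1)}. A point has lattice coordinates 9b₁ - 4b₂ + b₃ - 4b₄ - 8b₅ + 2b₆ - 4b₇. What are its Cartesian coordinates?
(9, -13, 5, -5, -4, 6, -6)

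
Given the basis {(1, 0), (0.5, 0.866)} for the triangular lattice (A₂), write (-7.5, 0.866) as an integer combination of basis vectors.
-8b₁ + b₂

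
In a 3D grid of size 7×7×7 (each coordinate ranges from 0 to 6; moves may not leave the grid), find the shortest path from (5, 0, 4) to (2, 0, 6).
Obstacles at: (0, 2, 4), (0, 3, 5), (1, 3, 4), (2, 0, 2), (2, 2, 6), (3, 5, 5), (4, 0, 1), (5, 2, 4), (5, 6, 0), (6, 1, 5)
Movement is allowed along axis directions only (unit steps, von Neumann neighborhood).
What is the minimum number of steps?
5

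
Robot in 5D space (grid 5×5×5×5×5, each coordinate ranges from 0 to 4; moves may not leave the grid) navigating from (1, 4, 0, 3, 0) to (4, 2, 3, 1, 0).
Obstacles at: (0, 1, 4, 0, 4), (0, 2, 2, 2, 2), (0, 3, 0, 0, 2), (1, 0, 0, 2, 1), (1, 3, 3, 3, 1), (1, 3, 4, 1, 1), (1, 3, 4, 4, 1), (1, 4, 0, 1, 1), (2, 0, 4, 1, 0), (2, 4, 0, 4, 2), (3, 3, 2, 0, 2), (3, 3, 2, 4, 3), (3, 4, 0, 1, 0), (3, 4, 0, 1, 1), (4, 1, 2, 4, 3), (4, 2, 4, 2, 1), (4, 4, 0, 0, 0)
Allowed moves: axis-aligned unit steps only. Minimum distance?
10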